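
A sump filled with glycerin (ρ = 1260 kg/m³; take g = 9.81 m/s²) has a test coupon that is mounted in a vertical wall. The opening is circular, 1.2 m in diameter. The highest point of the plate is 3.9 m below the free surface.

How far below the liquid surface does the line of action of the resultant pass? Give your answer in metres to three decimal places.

h_p = 4.520 m

γ = ρg = 1260 × 9.81 / 1000 = 12.3606 kN/m³.
The centroid is at the centre, 0.6 m below the top of the plate, so the centroid depth is h_c = 3.9 + 0.6 = 4.5 m.
A = π(0.6)² = 1.13097 m².
Resultant F = γ·h_c·A = 12.3606 × 4.5 × 1.13097 = 62.9076 kN.
I_c = πr⁴/4 = π × 0.6⁴/4 = 0.101788 m⁴.
Centre of pressure: y_p = y_c + I_c/(y_c·A) = 4.5 + 0.101788/(4.5 × 1.13097) = 4.5 + 0.0200001 = 4.52 m along the plane.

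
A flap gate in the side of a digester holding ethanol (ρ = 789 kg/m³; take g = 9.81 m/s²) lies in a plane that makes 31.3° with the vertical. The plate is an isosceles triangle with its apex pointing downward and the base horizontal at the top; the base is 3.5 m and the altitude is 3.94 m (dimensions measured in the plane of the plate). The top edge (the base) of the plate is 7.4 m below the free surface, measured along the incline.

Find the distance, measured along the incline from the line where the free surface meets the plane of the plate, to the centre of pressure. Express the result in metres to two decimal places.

γ = ρg = 789 × 9.81 / 1000 = 7.74009 kN/m³.
The plate makes 31.3° with the vertical, i.e. θ = 90° − 31.3° = 58.7° to the horizontal. Measuring y along the incline from the free-surface line, vertical depth h = y·sinθ with sinθ = 0.854459.
With the apex down, the centroid sits h/3 = 3.94/3 = 1.31333 m below the base (the top edge), so y_c = 7.4 + 1.31333 = 8.71333 m and h_c = 8.71333 × 0.854459 = 7.44518 m.
A = ½ × 3.5 × 3.94 = 6.895 m².
Resultant F = γ·h_c·A = 7.74009 × 7.44518 × 6.895 = 397.334 kN.
I_c = b·h³/36 = 3.5 × 3.94³/36 = 5.9464 m⁴.
Centre of pressure: y_p = y_c + I_c/(y_c·A) = 8.71333 + 5.9464/(8.71333 × 6.895) = 8.71333 + 0.0989773 = 8.81231 m along the plane.

y_p = 8.81 m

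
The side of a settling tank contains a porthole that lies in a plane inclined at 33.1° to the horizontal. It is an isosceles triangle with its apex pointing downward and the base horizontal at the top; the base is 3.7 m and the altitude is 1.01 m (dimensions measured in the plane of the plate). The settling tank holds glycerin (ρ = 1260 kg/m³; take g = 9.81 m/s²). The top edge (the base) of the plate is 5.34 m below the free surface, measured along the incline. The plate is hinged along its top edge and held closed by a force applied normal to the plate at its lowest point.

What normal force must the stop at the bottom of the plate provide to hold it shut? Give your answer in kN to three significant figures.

γ = ρg = 1260 × 9.81 / 1000 = 12.3606 kN/m³.
Let θ = 33.1° be the plate's angle to the horizontal; measure y along the incline from where the plane meets the free surface. Vertical depth h = y·sinθ with sinθ = 0.546102.
With the apex down, the centroid sits h/3 = 1.01/3 = 0.336667 m below the base (the top edge), so y_c = 5.34 + 0.336667 = 5.67667 m and h_c = 5.67667 × 0.546102 = 3.10004 m.
A = ½ × 3.7 × 1.01 = 1.8685 m².
Resultant F = γ·h_c·A = 12.3606 × 3.10004 × 1.8685 = 71.5978 kN.
I_c = b·h³/36 = 3.7 × 1.01³/36 = 0.105892 m⁴.
Centre of pressure: y_p = y_c + I_c/(y_c·A) = 5.67667 + 0.105892/(5.67667 × 1.8685) = 5.67667 + 0.00998335 = 5.68665 m along the plane.
The resultant acts 0.336667 + 0.00998335 = 0.34665 m (along the plate) below the hinge at the top edge, so the moment about the hinge is M = F × 0.34665 = 71.5978 × 0.34665 = 24.8194 kN·m.
A normal force at the bottom, 1.01 m from the hinge, must supply this moment: P = 24.8194/1.01 = 24.5737 kN.

P ≈ 24.6 kN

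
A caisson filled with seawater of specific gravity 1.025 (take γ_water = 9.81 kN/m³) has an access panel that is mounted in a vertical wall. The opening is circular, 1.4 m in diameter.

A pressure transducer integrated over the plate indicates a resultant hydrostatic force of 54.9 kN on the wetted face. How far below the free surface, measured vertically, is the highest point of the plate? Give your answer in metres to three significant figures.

γ = 1.025 × 9.81 = 10.05525 kN/m³.
A = π(0.7)² = 1.53938 m².
From F = γ·h_c·A, the centroid depth is h_c = 54.9/(10.05525 × 1.53938) = 3.54677 m.
The centroid is at the centre, 0.7 m below the top of the plate, so the highest point sits at h_top = 3.54677 − 0.7 = 2.84677 m below the surface.

d_top ≈ 2.85 m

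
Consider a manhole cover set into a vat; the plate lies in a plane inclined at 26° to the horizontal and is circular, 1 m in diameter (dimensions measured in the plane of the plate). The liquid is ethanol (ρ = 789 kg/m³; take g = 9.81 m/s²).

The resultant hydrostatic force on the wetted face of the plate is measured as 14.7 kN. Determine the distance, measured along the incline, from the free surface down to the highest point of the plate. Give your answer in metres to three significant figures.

γ = ρg = 789 × 9.81 / 1000 = 7.74009 kN/m³.
A = π(0.5)² = 0.785398 m².
From F = γ·h_c·A, the centroid depth is h_c = 14.7/(7.74009 × 0.785398) = 2.41814 m.
Let θ = 26° be the plate's angle to the horizontal; measure y along the incline from where the plane meets the free surface. Vertical depth h = y·sinθ with sinθ = 0.438371.
Along the incline, y_c = h_c/sinθ = 2.41814/0.438371 = 5.5162 m.
The centroid is at the centre, 0.5 m below the top of the plate, so the highest point sits at y_top = 5.5162 − 0.5 = 5.0162 m along the incline.

y_top ≈ 5.02 m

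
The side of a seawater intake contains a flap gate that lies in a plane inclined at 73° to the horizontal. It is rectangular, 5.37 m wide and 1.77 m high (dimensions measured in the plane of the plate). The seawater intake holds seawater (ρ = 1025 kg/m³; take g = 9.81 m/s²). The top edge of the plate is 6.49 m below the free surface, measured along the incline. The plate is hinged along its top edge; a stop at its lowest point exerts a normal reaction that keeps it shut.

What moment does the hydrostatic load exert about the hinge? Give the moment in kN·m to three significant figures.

γ = ρg = 1025 × 9.81 / 1000 = 10.05525 kN/m³.
Let θ = 73° be the plate's angle to the horizontal; measure y along the incline from where the plane meets the free surface. Vertical depth h = y·sinθ with sinθ = 0.956305.
The centroid lies 1.77/2 = 0.885 m below the top edge, so y_c = 6.49 + 0.885 = 7.375 m and h_c = 7.375 × 0.956305 = 7.05275 m.
A = 5.37 × 1.77 = 9.5049 m².
Resultant F = γ·h_c·A = 10.05525 × 7.05275 × 9.5049 = 674.061 kN.
I_c = b·h³/12 = 5.37 × 1.77³/12 = 2.48149 m⁴.
Centre of pressure: y_p = y_c + I_c/(y_c·A) = 7.375 + 2.48149/(7.375 × 9.5049) = 7.375 + 0.0354 = 7.4104 m along the plane.
The resultant acts 0.885 + 0.0354 = 0.9204 m (along the plate) below the hinge at the top edge, so the moment about the hinge is M = F × 0.9204 = 674.061 × 0.9204 = 620.406 kN·m.

M ≈ 620 kN·m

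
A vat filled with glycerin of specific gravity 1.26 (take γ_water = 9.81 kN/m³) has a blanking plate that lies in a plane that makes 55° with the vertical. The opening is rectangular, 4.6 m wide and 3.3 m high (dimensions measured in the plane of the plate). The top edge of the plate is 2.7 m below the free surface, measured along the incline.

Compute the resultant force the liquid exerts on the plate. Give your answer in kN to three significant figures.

F ≈ 468 kN

γ = 1.26 × 9.81 = 12.3606 kN/m³.
The plate makes 55° with the vertical, i.e. θ = 90° − 55° = 35° to the horizontal. Measuring y along the incline from the free-surface line, vertical depth h = y·sinθ with sinθ = 0.573576.
The centroid lies 3.3/2 = 1.65 m below the top edge, so y_c = 2.7 + 1.65 = 4.35 m and h_c = 4.35 × 0.573576 = 2.49506 m.
A = 4.6 × 3.3 = 15.18 m².
Resultant F = γ·h_c·A = 12.3606 × 2.49506 × 15.18 = 468.158 kN.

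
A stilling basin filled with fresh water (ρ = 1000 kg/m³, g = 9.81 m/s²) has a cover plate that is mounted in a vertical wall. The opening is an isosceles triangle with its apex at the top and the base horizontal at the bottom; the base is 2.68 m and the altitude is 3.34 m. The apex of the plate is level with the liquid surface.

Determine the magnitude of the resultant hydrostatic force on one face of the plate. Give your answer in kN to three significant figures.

F ≈ 97.8 kN

γ = ρg = 1000 × 9.81 = 9810 N/m³ = 9.81 kN/m³.
With the apex up, the centroid sits 2h/3 = 2 × 3.34/3 = 2.22667 m below the apex, so the centroid depth is h_c = 2.22667 m.
A = ½ × 2.68 × 3.34 = 4.4756 m².
Resultant F = γ·h_c·A = 9.81 × 2.22667 × 4.4756 = 97.7634 kN.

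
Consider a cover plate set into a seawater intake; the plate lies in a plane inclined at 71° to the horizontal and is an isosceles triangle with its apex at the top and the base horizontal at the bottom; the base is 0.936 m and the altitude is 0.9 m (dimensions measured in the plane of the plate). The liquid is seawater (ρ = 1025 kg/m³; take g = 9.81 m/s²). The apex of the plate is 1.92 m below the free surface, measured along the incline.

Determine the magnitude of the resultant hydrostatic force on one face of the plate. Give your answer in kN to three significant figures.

γ = ρg = 1025 × 9.81 / 1000 = 10.05525 kN/m³.
Let θ = 71° be the plate's angle to the horizontal; measure y along the incline from where the plane meets the free surface. Vertical depth h = y·sinθ with sinθ = 0.945519.
With the apex up, the centroid sits 2h/3 = 2 × 0.9/3 = 0.6 m below the apex, so y_c = 1.92 + 0.6 = 2.52 m and h_c = 2.52 × 0.945519 = 2.38271 m.
A = ½ × 0.936 × 0.9 = 0.4212 m².
Resultant F = γ·h_c·A = 10.05525 × 2.38271 × 0.4212 = 10.0914 kN.

F ≈ 10.1 kN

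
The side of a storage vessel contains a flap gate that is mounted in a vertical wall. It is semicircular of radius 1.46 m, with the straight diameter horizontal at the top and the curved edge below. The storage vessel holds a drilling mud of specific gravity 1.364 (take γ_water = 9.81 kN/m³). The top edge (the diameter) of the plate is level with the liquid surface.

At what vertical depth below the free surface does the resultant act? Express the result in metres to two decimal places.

γ = 1.364 × 9.81 = 13.38084 kN/m³.
The centroid of a semicircle lies 4r/(3π) = 0.619643 m from the diameter, here below the top edge, so the centroid depth is h_c = 0.619643 m.
A = πr²/2 = π × 1.46²/2 = 3.34831 m².
Resultant F = γ·h_c·A = 13.38084 × 0.619643 × 3.34831 = 27.762 kN.
I_c = (π/8 − 8/(9π))·r⁴ = 0.109757 × 1.46⁴ = 0.498705 m⁴.
Centre of pressure: y_p = y_c + I_c/(y_c·A) = 0.619643 + 0.498705/(0.619643 × 3.34831) = 0.619643 + 0.240368 = 0.860011 m along the plane.

h_p = 0.86 m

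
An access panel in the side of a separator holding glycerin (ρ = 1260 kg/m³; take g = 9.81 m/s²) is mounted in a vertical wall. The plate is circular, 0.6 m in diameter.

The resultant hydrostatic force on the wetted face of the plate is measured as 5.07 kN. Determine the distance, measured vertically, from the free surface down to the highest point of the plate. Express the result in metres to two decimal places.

γ = ρg = 1260 × 9.81 / 1000 = 12.3606 kN/m³.
A = π(0.3)² = 0.282743 m².
From F = γ·h_c·A, the centroid depth is h_c = 5.07/(12.3606 × 0.282743) = 1.4507 m.
The centroid is at the centre, 0.3 m below the top of the plate, so the highest point sits at h_top = 1.4507 − 0.3 = 1.1507 m below the surface.

d_top ≈ 1.15 m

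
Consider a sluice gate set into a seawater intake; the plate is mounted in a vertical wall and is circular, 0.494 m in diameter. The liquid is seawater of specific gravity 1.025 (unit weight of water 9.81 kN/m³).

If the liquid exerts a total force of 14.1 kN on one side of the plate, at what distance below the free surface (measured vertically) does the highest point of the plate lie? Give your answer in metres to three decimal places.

d_top ≈ 7.069 m

γ = 1.025 × 9.81 = 10.05525 kN/m³.
A = π(0.247)² = 0.191665 m².
From F = γ·h_c·A, the centroid depth is h_c = 14.1/(10.05525 × 0.191665) = 7.31616 m.
The centroid is at the centre, 0.247 m below the top of the plate, so the highest point sits at h_top = 7.31616 − 0.247 = 7.06916 m below the surface.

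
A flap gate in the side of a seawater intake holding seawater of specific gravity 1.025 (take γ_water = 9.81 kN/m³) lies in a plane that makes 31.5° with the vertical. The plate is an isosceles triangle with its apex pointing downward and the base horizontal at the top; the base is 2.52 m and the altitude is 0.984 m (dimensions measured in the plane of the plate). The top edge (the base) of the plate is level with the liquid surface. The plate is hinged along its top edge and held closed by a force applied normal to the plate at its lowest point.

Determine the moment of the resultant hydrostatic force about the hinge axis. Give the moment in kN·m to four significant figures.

M ≈ 1.715 kN·m

γ = 1.025 × 9.81 = 10.05525 kN/m³.
The plate makes 31.5° with the vertical, i.e. θ = 90° − 31.5° = 58.5° to the horizontal. Measuring y along the incline from the free-surface line, vertical depth h = y·sinθ with sinθ = 0.852640.
With the apex down, the centroid sits h/3 = 0.984/3 = 0.328 m below the base (the top edge), so y_c = 0.328 m and h_c = 0.328 × 0.852640 = 0.279666 m.
A = ½ × 2.52 × 0.984 = 1.23984 m².
Resultant F = γ·h_c·A = 10.05525 × 0.279666 × 1.23984 = 3.48657 kN.
I_c = b·h³/36 = 2.52 × 0.984³/36 = 0.0666935 m⁴.
Centre of pressure: y_p = y_c + I_c/(y_c·A) = 0.328 + 0.0666935/(0.328 × 1.23984) = 0.328 + 0.164 = 0.492 m along the plane.
The resultant acts 0.328 + 0.164 = 0.492 m (along the plate) below the hinge at the top edge, so the moment about the hinge is M = F × 0.492 = 3.48657 × 0.492 = 1.71539 kN·m.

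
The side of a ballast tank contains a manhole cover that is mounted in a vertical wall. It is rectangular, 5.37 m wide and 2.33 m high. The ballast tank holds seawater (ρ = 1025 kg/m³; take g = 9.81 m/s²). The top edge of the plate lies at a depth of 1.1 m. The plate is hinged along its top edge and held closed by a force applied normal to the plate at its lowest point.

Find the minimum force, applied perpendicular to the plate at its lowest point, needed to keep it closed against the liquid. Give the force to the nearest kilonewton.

P ≈ 167 kN

γ = ρg = 1025 × 9.81 / 1000 = 10.05525 kN/m³.
The centroid lies 2.33/2 = 1.165 m below the top edge, so the centroid depth is h_c = 1.1 + 1.165 = 2.265 m.
A = 5.37 × 2.33 = 12.5121 m².
Resultant F = γ·h_c·A = 10.05525 × 2.265 × 12.5121 = 284.965 kN.
I_c = b·h³/12 = 5.37 × 2.33³/12 = 5.66058 m⁴.
Centre of pressure: y_p = y_c + I_c/(y_c·A) = 2.265 + 5.66058/(2.265 × 12.5121) = 2.265 + 0.199739 = 2.46474 m along the plane.
The resultant acts 1.165 + 0.199739 = 1.36474 m (along the plate) below the hinge at the top edge, so the moment about the hinge is M = F × 1.36474 = 284.965 × 1.36474 = 388.903 kN·m.
A normal force at the bottom, 2.33 m from the hinge, must supply this moment: P = 388.903/2.33 = 166.911 kN.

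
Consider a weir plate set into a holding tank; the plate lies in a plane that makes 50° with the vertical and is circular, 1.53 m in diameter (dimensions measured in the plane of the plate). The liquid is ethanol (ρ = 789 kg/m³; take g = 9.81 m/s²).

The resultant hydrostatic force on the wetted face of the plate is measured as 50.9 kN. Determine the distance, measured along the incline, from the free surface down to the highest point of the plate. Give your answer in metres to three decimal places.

γ = ρg = 789 × 9.81 / 1000 = 7.74009 kN/m³.
A = π(0.765)² = 1.83854 m².
From F = γ·h_c·A, the centroid depth is h_c = 50.9/(7.74009 × 1.83854) = 3.57683 m.
The plate makes 50° with the vertical, i.e. θ = 90° − 50° = 40° to the horizontal. Measuring y along the incline from the free-surface line, vertical depth h = y·sinθ with sinθ = 0.642788.
Along the incline, y_c = h_c/sinθ = 3.57683/0.642788 = 5.56456 m.
The centroid is at the centre, 0.765 m below the top of the plate, so the highest point sits at y_top = 5.56456 − 0.765 = 4.79956 m along the incline.

y_top ≈ 4.800 m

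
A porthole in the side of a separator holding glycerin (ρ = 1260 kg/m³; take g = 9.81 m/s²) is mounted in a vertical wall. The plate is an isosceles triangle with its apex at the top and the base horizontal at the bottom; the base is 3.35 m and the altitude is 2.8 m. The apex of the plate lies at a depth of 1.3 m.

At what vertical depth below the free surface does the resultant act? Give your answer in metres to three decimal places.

h_p = 3.304 m

γ = ρg = 1260 × 9.81 / 1000 = 12.3606 kN/m³.
With the apex up, the centroid sits 2h/3 = 2 × 2.8/3 = 1.86667 m below the apex, so the centroid depth is h_c = 1.3 + 1.86667 = 3.16667 m.
A = ½ × 3.35 × 2.8 = 4.69 m².
Resultant F = γ·h_c·A = 12.3606 × 3.16667 × 4.69 = 183.576 kN.
I_c = b·h³/36 = 3.35 × 2.8³/36 = 2.04276 m⁴.
Centre of pressure: y_p = y_c + I_c/(y_c·A) = 3.16667 + 2.04276/(3.16667 × 4.69) = 3.16667 + 0.137544 = 3.30421 m along the plane.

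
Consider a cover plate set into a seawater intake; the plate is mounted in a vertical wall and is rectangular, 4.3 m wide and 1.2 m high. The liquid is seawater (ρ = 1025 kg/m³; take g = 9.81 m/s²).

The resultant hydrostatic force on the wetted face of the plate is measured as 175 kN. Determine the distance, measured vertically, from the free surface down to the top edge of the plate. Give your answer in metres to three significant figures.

γ = ρg = 1025 × 9.81 / 1000 = 10.05525 kN/m³.
A = 4.3 × 1.2 = 5.16 m².
From F = γ·h_c·A, the centroid depth is h_c = 175/(10.05525 × 5.16) = 3.37284 m.
The centroid lies 1.2/2 = 0.6 m below the top edge, so the top edge sits at h_top = 3.37284 − 0.6 = 2.77284 m below the surface.

d_top ≈ 2.77 m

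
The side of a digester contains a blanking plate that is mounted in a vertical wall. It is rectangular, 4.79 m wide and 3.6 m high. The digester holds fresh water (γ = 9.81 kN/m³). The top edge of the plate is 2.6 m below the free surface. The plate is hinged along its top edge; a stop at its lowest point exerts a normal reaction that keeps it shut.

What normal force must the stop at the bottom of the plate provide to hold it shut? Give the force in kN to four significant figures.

P ≈ 422.9 kN

γ = 9.81 kN/m³.
The centroid lies 3.6/2 = 1.8 m below the top edge, so the centroid depth is h_c = 2.6 + 1.8 = 4.4 m.
A = 4.79 × 3.6 = 17.244 m².
Resultant F = γ·h_c·A = 9.81 × 4.4 × 17.244 = 744.32 kN.
I_c = b·h³/12 = 4.79 × 3.6³/12 = 18.6235 m⁴.
Centre of pressure: y_p = y_c + I_c/(y_c·A) = 4.4 + 18.6235/(4.4 × 17.244) = 4.4 + 0.245454 = 4.64545 m along the plane.
The resultant acts 1.8 + 0.245454 = 2.04545 m (along the plate) below the hinge at the top edge, so the moment about the hinge is M = F × 2.04545 = 744.32 × 2.04545 = 1522.47 kN·m.
A normal force at the bottom, 3.6 m from the hinge, must supply this moment: P = 1522.47/3.6 = 422.908 kN.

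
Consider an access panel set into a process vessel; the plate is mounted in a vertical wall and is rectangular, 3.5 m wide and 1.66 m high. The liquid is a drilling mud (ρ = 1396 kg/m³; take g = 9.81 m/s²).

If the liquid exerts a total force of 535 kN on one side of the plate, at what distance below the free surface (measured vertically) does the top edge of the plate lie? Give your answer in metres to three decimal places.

γ = ρg = 1396 × 9.81 / 1000 = 13.69476 kN/m³.
A = 3.5 × 1.66 = 5.81 m².
From F = γ·h_c·A, the centroid depth is h_c = 535/(13.69476 × 5.81) = 6.72393 m.
The centroid lies 1.66/2 = 0.83 m below the top edge, so the top edge sits at h_top = 6.72393 − 0.83 = 5.89393 m below the surface.

d_top ≈ 5.894 m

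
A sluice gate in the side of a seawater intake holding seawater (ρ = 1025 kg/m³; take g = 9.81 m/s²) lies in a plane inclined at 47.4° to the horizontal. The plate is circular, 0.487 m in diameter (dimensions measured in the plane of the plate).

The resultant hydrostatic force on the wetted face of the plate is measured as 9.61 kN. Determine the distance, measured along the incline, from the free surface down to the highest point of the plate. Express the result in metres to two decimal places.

γ = ρg = 1025 × 9.81 / 1000 = 10.05525 kN/m³.
A = π(0.2435)² = 0.186272 m².
From F = γ·h_c·A, the centroid depth is h_c = 9.61/(10.05525 × 0.186272) = 5.13077 m.
Let θ = 47.4° be the plate's angle to the horizontal; measure y along the incline from where the plane meets the free surface. Vertical depth h = y·sinθ with sinθ = 0.736097.
Along the incline, y_c = h_c/sinθ = 5.13077/0.736097 = 6.97024 m.
The centroid is at the centre, 0.2435 m below the top of the plate, so the highest point sits at y_top = 6.97024 − 0.2435 = 6.72674 m along the incline.

y_top ≈ 6.73 m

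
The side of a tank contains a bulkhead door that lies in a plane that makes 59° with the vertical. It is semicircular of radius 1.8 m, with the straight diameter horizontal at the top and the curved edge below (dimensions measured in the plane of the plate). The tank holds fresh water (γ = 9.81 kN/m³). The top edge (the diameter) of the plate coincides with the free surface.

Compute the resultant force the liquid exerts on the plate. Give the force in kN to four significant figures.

F ≈ 19.64 kN

γ = 9.81 kN/m³.
The plate makes 59° with the vertical, i.e. θ = 90° − 59° = 31° to the horizontal. Measuring y along the incline from the free-surface line, vertical depth h = y·sinθ with sinθ = 0.515038.
The centroid of a semicircle lies 4r/(3π) = 0.763944 m from the diameter, here below the top edge, so y_c = 0.763944 m and h_c = 0.763944 × 0.515038 = 0.39346 m.
A = πr²/2 = π × 1.8²/2 = 5.08938 m².
Resultant F = γ·h_c·A = 9.81 × 0.39346 × 5.08938 = 19.6442 kN.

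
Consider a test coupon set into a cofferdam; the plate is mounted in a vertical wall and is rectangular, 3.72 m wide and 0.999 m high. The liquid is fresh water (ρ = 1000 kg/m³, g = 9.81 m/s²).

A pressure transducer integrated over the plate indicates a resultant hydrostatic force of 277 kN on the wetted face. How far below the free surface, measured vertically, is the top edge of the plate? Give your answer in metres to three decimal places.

d_top ≈ 7.099 m

γ = ρg = 1000 × 9.81 = 9810 N/m³ = 9.81 kN/m³.
A = 3.72 × 0.999 = 3.71628 m².
From F = γ·h_c·A, the centroid depth is h_c = 277/(9.81 × 3.71628) = 7.59805 m.
The centroid lies 0.999/2 = 0.4995 m below the top edge, so the top edge sits at h_top = 7.59805 − 0.4995 = 7.09855 m below the surface.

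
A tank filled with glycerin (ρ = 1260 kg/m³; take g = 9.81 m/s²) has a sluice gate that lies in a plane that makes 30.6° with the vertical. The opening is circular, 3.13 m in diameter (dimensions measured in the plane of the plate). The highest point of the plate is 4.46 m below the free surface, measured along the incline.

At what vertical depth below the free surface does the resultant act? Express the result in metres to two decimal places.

h_p = 5.27 m

γ = ρg = 1260 × 9.81 / 1000 = 12.3606 kN/m³.
The plate makes 30.6° with the vertical, i.e. θ = 90° − 30.6° = 59.4° to the horizontal. Measuring y along the incline from the free-surface line, vertical depth h = y·sinθ with sinθ = 0.860742.
The centroid is at the centre, 1.565 m below the top of the plate, so y_c = 4.46 + 1.565 = 6.025 m and h_c = 6.025 × 0.860742 = 5.18597 m.
A = π(1.565)² = 7.69447 m².
Resultant F = γ·h_c·A = 12.3606 × 5.18597 × 7.69447 = 493.229 kN.
I_c = πr⁴/4 = π × 1.565⁴/4 = 4.71137 m⁴.
Centre of pressure: y_p = y_c + I_c/(y_c·A) = 6.025 + 4.71137/(6.025 × 7.69447) = 6.025 + 0.101628 = 6.12663 m along the plane.
Vertically, h_p = y_p·sinθ = 6.12663 × 0.860742 = 5.27345 m.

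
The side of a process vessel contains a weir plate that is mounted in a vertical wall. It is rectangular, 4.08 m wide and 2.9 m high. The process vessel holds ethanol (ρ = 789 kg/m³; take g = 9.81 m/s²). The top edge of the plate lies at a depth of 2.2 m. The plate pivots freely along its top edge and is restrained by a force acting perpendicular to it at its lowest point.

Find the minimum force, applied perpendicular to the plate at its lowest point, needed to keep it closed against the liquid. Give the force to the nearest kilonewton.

P ≈ 189 kN

γ = ρg = 789 × 9.81 / 1000 = 7.74009 kN/m³.
The centroid lies 2.9/2 = 1.45 m below the top edge, so the centroid depth is h_c = 2.2 + 1.45 = 3.65 m.
A = 4.08 × 2.9 = 11.832 m².
Resultant F = γ·h_c·A = 7.74009 × 3.65 × 11.832 = 334.27 kN.
I_c = b·h³/12 = 4.08 × 2.9³/12 = 8.29226 m⁴.
Centre of pressure: y_p = y_c + I_c/(y_c·A) = 3.65 + 8.29226/(3.65 × 11.832) = 3.65 + 0.192009 = 3.84201 m along the plane.
The resultant acts 1.45 + 0.192009 = 1.64201 m (along the plate) below the hinge at the top edge, so the moment about the hinge is M = F × 1.64201 = 334.27 × 1.64201 = 548.875 kN·m.
A normal force at the bottom, 2.9 m from the hinge, must supply this moment: P = 548.875/2.9 = 189.267 kN.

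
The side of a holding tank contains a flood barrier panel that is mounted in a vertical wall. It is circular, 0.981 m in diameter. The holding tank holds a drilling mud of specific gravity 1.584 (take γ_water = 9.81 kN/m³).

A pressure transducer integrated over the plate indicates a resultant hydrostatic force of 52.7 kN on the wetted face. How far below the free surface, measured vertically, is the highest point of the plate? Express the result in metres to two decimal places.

γ = 1.584 × 9.81 = 15.53904 kN/m³.
A = π(0.4905)² = 0.755837 m².
From F = γ·h_c·A, the centroid depth is h_c = 52.7/(15.53904 × 0.755837) = 4.48702 m.
The centroid is at the centre, 0.4905 m below the top of the plate, so the highest point sits at h_top = 4.48702 − 0.4905 = 3.99652 m below the surface.

d_top ≈ 4.00 m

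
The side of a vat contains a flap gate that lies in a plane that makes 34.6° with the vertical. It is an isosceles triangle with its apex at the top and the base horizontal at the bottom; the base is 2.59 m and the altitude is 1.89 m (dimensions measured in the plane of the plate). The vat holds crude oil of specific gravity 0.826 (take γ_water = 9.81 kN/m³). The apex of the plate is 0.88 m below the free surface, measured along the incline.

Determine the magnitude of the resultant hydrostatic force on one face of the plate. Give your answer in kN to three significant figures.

F ≈ 34.9 kN

γ = 0.826 × 9.81 = 8.10306 kN/m³.
The plate makes 34.6° with the vertical, i.e. θ = 90° − 34.6° = 55.4° to the horizontal. Measuring y along the incline from the free-surface line, vertical depth h = y·sinθ with sinθ = 0.823136.
With the apex up, the centroid sits 2h/3 = 2 × 1.89/3 = 1.26 m below the apex, so y_c = 0.88 + 1.26 = 2.14 m and h_c = 2.14 × 0.823136 = 1.76151 m.
A = ½ × 2.59 × 1.89 = 2.44755 m².
Resultant F = γ·h_c·A = 8.10306 × 1.76151 × 2.44755 = 34.9354 kN.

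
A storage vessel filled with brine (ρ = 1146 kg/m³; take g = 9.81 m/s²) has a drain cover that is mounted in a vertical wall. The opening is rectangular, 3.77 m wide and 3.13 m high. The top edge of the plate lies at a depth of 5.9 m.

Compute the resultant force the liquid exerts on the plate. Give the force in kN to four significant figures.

γ = ρg = 1146 × 9.81 / 1000 = 11.24226 kN/m³.
The centroid lies 3.13/2 = 1.565 m below the top edge, so the centroid depth is h_c = 5.9 + 1.565 = 7.465 m.
A = 3.77 × 3.13 = 11.8001 m².
Resultant F = γ·h_c·A = 11.24226 × 7.465 × 11.8001 = 990.305 kN.

F ≈ 990.3 kN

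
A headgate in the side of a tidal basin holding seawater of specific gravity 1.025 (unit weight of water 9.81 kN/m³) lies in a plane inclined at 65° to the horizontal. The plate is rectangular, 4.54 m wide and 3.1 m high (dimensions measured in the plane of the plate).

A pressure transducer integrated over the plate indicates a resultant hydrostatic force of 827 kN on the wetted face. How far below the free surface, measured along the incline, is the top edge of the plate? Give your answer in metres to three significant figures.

y_top ≈ 4.90 m

γ = 1.025 × 9.81 = 10.05525 kN/m³.
A = 4.54 × 3.1 = 14.074 m².
From F = γ·h_c·A, the centroid depth is h_c = 827/(10.05525 × 14.074) = 5.8438 m.
Let θ = 65° be the plate's angle to the horizontal; measure y along the incline from where the plane meets the free surface. Vertical depth h = y·sinθ with sinθ = 0.906308.
Along the incline, y_c = h_c/sinθ = 5.8438/0.906308 = 6.44792 m.
The centroid lies 3.1/2 = 1.55 m below the top edge, so the top edge sits at y_top = 6.44792 − 1.55 = 4.89792 m along the incline.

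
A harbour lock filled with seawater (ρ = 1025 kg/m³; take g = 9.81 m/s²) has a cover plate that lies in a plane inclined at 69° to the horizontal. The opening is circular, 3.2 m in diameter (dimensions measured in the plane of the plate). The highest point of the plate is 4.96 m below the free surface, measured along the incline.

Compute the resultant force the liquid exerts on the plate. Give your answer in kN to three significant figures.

F ≈ 495 kN

γ = ρg = 1025 × 9.81 / 1000 = 10.05525 kN/m³.
Let θ = 69° be the plate's angle to the horizontal; measure y along the incline from where the plane meets the free surface. Vertical depth h = y·sinθ with sinθ = 0.933580.
The centroid is at the centre, 1.6 m below the top of the plate, so y_c = 4.96 + 1.6 = 6.56 m and h_c = 6.56 × 0.933580 = 6.12428 m.
A = π(1.6)² = 8.04248 m².
Resultant F = γ·h_c·A = 10.05525 × 6.12428 × 8.04248 = 495.265 kN.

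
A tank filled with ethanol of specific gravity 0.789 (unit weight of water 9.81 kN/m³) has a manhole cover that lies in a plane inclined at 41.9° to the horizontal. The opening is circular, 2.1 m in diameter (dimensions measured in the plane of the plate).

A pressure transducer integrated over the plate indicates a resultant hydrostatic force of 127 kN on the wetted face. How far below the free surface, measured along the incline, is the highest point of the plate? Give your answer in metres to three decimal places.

γ = 0.789 × 9.81 = 7.74009 kN/m³.
A = π(1.05)² = 3.46361 m².
From F = γ·h_c·A, the centroid depth is h_c = 127/(7.74009 × 3.46361) = 4.73728 m.
Let θ = 41.9° be the plate's angle to the horizontal; measure y along the incline from where the plane meets the free surface. Vertical depth h = y·sinθ with sinθ = 0.667833.
Along the incline, y_c = h_c/sinθ = 4.73728/0.667833 = 7.09351 m.
The centroid is at the centre, 1.05 m below the top of the plate, so the highest point sits at y_top = 7.09351 − 1.05 = 6.04351 m along the incline.

y_top ≈ 6.044 m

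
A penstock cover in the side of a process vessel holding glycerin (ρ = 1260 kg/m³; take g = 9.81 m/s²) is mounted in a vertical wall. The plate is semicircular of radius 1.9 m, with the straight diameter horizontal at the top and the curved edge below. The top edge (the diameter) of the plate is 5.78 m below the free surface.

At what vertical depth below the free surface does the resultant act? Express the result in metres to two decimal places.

γ = ρg = 1260 × 9.81 / 1000 = 12.3606 kN/m³.
The centroid of a semicircle lies 4r/(3π) = 0.806385 m from the diameter, here below the top edge, so the centroid depth is h_c = 5.78 + 0.806385 = 6.58638 m.
A = πr²/2 = π × 1.9²/2 = 5.67057 m².
Resultant F = γ·h_c·A = 12.3606 × 6.58638 × 5.67057 = 461.65 kN.
I_c = (π/8 − 8/(9π))·r⁴ = 0.109757 × 1.9⁴ = 1.43036 m⁴.
Centre of pressure: y_p = y_c + I_c/(y_c·A) = 6.58638 + 1.43036/(6.58638 × 5.67057) = 6.58638 + 0.0382976 = 6.62468 m along the plane.

h_p = 6.62 m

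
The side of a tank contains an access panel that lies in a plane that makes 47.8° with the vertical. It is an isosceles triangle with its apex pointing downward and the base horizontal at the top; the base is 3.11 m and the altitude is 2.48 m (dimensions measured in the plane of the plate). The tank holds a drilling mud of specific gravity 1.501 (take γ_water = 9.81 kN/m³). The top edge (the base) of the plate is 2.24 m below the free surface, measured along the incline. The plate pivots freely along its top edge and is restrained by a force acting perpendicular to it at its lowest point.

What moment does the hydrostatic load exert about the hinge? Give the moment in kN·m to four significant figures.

γ = 1.501 × 9.81 = 14.72481 kN/m³.
The plate makes 47.8° with the vertical, i.e. θ = 90° − 47.8° = 42.2° to the horizontal. Measuring y along the incline from the free-surface line, vertical depth h = y·sinθ with sinθ = 0.671721.
With the apex down, the centroid sits h/3 = 2.48/3 = 0.826667 m below the base (the top edge), so y_c = 2.24 + 0.826667 = 3.06667 m and h_c = 3.06667 × 0.671721 = 2.05995 m.
A = ½ × 3.11 × 2.48 = 3.8564 m².
Resultant F = γ·h_c·A = 14.72481 × 2.05995 × 3.8564 = 116.974 kN.
I_c = b·h³/36 = 3.11 × 2.48³/36 = 1.31769 m⁴.
Centre of pressure: y_p = y_c + I_c/(y_c·A) = 3.06667 + 1.31769/(3.06667 × 3.8564) = 3.06667 + 0.11142 = 3.17809 m along the plane.
The resultant acts 0.826667 + 0.11142 = 0.938087 m (along the plate) below the hinge at the top edge, so the moment about the hinge is M = F × 0.938087 = 116.974 × 0.938087 = 109.732 kN·m.

M ≈ 109.7 kN·m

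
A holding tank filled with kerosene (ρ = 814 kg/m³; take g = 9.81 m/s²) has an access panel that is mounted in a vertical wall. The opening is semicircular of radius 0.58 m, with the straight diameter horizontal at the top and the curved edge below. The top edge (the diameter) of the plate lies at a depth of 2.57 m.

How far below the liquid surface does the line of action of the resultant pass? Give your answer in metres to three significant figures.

γ = ρg = 814 × 9.81 / 1000 = 7.98534 kN/m³.
The centroid of a semicircle lies 4r/(3π) = 0.24616 m from the diameter, here below the top edge, so the centroid depth is h_c = 2.57 + 0.24616 = 2.81616 m.
A = πr²/2 = π × 0.58²/2 = 0.528416 m².
Resultant F = γ·h_c·A = 7.98534 × 2.81616 × 0.528416 = 11.883 kN.
I_c = (π/8 − 8/(9π))·r⁴ = 0.109757 × 0.58⁴ = 0.0124206 m⁴.
Centre of pressure: y_p = y_c + I_c/(y_c·A) = 2.81616 + 0.0124206/(2.81616 × 0.528416) = 2.81616 + 0.00834659 = 2.82451 m along the plane.

h_p = 2.82 m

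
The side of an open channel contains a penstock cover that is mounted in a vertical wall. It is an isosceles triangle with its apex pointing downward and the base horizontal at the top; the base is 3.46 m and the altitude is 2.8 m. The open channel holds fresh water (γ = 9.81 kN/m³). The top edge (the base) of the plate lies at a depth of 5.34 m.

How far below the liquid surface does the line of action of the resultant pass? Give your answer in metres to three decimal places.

h_p = 6.343 m

γ = 9.81 kN/m³.
With the apex down, the centroid sits h/3 = 2.8/3 = 0.933333 m below the base (the top edge), so the centroid depth is h_c = 5.34 + 0.933333 = 6.27333 m.
A = ½ × 3.46 × 2.8 = 4.844 m².
Resultant F = γ·h_c·A = 9.81 × 6.27333 × 4.844 = 298.106 kN.
I_c = b·h³/36 = 3.46 × 2.8³/36 = 2.10983 m⁴.
Centre of pressure: y_p = y_c + I_c/(y_c·A) = 6.27333 + 2.10983/(6.27333 × 4.844) = 6.27333 + 0.0694297 = 6.34276 m along the plane.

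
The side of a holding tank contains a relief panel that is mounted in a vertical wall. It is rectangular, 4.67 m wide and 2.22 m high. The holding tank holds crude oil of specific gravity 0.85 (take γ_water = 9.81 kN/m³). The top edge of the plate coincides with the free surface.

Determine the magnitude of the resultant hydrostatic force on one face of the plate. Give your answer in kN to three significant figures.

γ = 0.85 × 9.81 = 8.3385 kN/m³.
The centroid lies 2.22/2 = 1.11 m below the top edge, so the centroid depth is h_c = 1.11 m.
A = 4.67 × 2.22 = 10.3674 m².
Resultant F = γ·h_c·A = 8.3385 × 1.11 × 10.3674 = 95.9579 kN.

F ≈ 96.0 kN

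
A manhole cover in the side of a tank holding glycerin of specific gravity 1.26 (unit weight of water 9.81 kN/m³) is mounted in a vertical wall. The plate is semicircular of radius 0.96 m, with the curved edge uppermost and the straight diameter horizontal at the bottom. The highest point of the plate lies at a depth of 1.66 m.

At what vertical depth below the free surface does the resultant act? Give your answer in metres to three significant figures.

γ = 1.26 × 9.81 = 12.3606 kN/m³.
The centroid lies 4r/(3π) = 0.407437 m above the diameter, so r − 4r/(3π) = 0.96 − 0.407437 = 0.552563 m below the topmost point, so the centroid depth is h_c = 1.66 + 0.552563 = 2.21256 m.
A = πr²/2 = π × 0.96²/2 = 1.44765 m².
Resultant F = γ·h_c·A = 12.3606 × 2.21256 × 1.44765 = 39.5912 kN.
I_c = (π/8 − 8/(9π))·r⁴ = 0.109757 × 0.96⁴ = 0.0932217 m⁴.
Centre of pressure: y_p = y_c + I_c/(y_c·A) = 2.21256 + 0.0932217/(2.21256 × 1.44765) = 2.21256 + 0.0291044 = 2.24166 m along the plane.

h_p = 2.24 m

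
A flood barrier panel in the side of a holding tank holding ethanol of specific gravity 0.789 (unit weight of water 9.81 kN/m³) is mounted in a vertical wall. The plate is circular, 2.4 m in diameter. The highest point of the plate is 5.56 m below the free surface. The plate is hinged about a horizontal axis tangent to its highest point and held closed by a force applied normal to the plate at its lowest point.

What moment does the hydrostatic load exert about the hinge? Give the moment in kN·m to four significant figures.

γ = 0.789 × 9.81 = 7.74009 kN/m³.
The centroid is at the centre, 1.2 m below the top of the plate, so the centroid depth is h_c = 5.56 + 1.2 = 6.76 m.
A = π(1.2)² = 4.52389 m².
Resultant F = γ·h_c·A = 7.74009 × 6.76 × 4.52389 = 236.704 kN.
I_c = πr⁴/4 = π × 1.2⁴/4 = 1.6286 m⁴.
Centre of pressure: y_p = y_c + I_c/(y_c·A) = 6.76 + 1.6286/(6.76 × 4.52389) = 6.76 + 0.0532544 = 6.81325 m along the plane.
The resultant acts 1.2 + 0.0532544 = 1.25325 m (along the plate) below the hinge at the top edge, so the moment about the hinge is M = F × 1.25325 = 236.704 × 1.25325 = 296.649 kN·m.

M ≈ 296.6 kN·m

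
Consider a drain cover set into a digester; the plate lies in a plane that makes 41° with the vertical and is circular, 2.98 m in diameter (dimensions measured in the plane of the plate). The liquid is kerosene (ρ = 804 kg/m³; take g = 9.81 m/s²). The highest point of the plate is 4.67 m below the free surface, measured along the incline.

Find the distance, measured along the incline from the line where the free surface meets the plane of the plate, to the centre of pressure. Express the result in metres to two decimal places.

γ = ρg = 804 × 9.81 / 1000 = 7.88724 kN/m³.
The plate makes 41° with the vertical, i.e. θ = 90° − 41° = 49° to the horizontal. Measuring y along the incline from the free-surface line, vertical depth h = y·sinθ with sinθ = 0.754710.
The centroid is at the centre, 1.49 m below the top of the plate, so y_c = 4.67 + 1.49 = 6.16 m and h_c = 6.16 × 0.754710 = 4.64901 m.
A = π(1.49)² = 6.97465 m².
Resultant F = γ·h_c·A = 7.88724 × 4.64901 × 6.97465 = 255.745 kN.
I_c = πr⁴/4 = π × 1.49⁴/4 = 3.87111 m⁴.
Centre of pressure: y_p = y_c + I_c/(y_c·A) = 6.16 + 3.87111/(6.16 × 6.97465) = 6.16 + 0.0901016 = 6.2501 m along the plane.

y_p = 6.25 m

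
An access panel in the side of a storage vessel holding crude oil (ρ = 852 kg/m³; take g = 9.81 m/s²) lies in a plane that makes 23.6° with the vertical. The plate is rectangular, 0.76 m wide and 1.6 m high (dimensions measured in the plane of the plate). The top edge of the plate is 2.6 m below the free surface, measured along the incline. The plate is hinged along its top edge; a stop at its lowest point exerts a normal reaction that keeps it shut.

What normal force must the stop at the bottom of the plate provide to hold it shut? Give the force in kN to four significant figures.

γ = ρg = 852 × 9.81 / 1000 = 8.35812 kN/m³.
The plate makes 23.6° with the vertical, i.e. θ = 90° − 23.6° = 66.4° to the horizontal. Measuring y along the incline from the free-surface line, vertical depth h = y·sinθ with sinθ = 0.916363.
The centroid lies 1.6/2 = 0.8 m below the top edge, so y_c = 2.6 + 0.8 = 3.4 m and h_c = 3.4 × 0.916363 = 3.11563 m.
A = 0.76 × 1.6 = 1.216 m².
Resultant F = γ·h_c·A = 8.35812 × 3.11563 × 1.216 = 31.6656 kN.
I_c = b·h³/12 = 0.76 × 1.6³/12 = 0.259413 m⁴.
Centre of pressure: y_p = y_c + I_c/(y_c·A) = 3.4 + 0.259413/(3.4 × 1.216) = 3.4 + 0.062745 = 3.46274 m along the plane.
The resultant acts 0.8 + 0.062745 = 0.862745 m (along the plate) below the hinge at the top edge, so the moment about the hinge is M = F × 0.862745 = 31.6656 × 0.862745 = 27.3193 kN·m.
A normal force at the bottom, 1.6 m from the hinge, must supply this moment: P = 27.3193/1.6 = 17.0746 kN.

P ≈ 17.07 kN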